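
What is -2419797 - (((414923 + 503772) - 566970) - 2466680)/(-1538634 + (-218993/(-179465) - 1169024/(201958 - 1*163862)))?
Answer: -530323322213935889688/219160128295679 ≈ -2.4198e+6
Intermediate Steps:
-2419797 - (((414923 + 503772) - 566970) - 2466680)/(-1538634 + (-218993/(-179465) - 1169024/(201958 - 1*163862))) = -2419797 - ((918695 - 566970) - 2466680)/(-1538634 + (-218993*(-1/179465) - 1169024/(201958 - 163862))) = -2419797 - (351725 - 2466680)/(-1538634 + (218993/179465 - 1169024/38096)) = -2419797 - (-2114955)/(-1538634 + (218993/179465 - 1169024*1/38096)) = -2419797 - (-2114955)/(-1538634 + (218993/179465 - 73064/2381)) = -2419797 - (-2114955)/(-1538634 - 12591008427/427306165) = -2419797 - (-2114955)/(-657480384887037/427306165) = -2419797 - (-2114955)*(-427306165)/657480384887037 = -2419797 - 1*301244436732525/219160128295679 = -2419797 - 301244436732525/219160128295679 = -530323322213935889688/219160128295679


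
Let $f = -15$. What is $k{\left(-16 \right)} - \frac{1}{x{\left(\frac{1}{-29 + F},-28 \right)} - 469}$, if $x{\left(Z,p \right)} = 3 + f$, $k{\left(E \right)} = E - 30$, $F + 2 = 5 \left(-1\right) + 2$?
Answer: $- \frac{22125}{481} \approx -45.998$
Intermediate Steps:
$F = -5$ ($F = -2 + \left(5 \left(-1\right) + 2\right) = -2 + \left(-5 + 2\right) = -2 - 3 = -5$)
$k{\left(E \right)} = -30 + E$
$x{\left(Z,p \right)} = -12$ ($x{\left(Z,p \right)} = 3 - 15 = -12$)
$k{\left(-16 \right)} - \frac{1}{x{\left(\frac{1}{-29 + F},-28 \right)} - 469} = \left(-30 - 16\right) - \frac{1}{-12 - 469} = -46 - \frac{1}{-481} = -46 - - \frac{1}{481} = -46 + \frac{1}{481} = - \frac{22125}{481}$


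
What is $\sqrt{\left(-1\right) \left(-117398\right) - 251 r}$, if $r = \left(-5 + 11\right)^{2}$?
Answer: $\sqrt{108362} \approx 329.18$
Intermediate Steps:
$r = 36$ ($r = 6^{2} = 36$)
$\sqrt{\left(-1\right) \left(-117398\right) - 251 r} = \sqrt{\left(-1\right) \left(-117398\right) - 9036} = \sqrt{117398 - 9036} = \sqrt{108362}$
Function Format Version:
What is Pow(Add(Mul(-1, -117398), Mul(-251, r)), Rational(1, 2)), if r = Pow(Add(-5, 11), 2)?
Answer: Pow(108362, Rational(1, 2)) ≈ 329.18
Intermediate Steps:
r = 36 (r = Pow(6, 2) = 36)
Pow(Add(Mul(-1, -117398), Mul(-251, r)), Rational(1, 2)) = Pow(Add(Mul(-1, -117398), Mul(-251, 36)), Rational(1, 2)) = Pow(Add(117398, -9036), Rational(1, 2)) = Pow(108362, Rational(1, 2))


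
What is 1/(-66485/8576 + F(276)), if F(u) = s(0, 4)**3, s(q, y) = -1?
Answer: -8576/75061 ≈ -0.11425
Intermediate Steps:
F(u) = -1 (F(u) = (-1)**3 = -1)
1/(-66485/8576 + F(276)) = 1/(-66485/8576 - 1) = 1/(-75061/8576) = -8576/75061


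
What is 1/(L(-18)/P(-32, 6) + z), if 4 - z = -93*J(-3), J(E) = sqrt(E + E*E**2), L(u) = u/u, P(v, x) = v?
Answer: 4064/265713409 - 95232*I*sqrt(30)/265713409 ≈ 1.5295e-5 - 0.001963*I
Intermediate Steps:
L(u) = 1
J(E) = sqrt(E + E**3)
z = 4 + 93*I*sqrt(30) (z = 4 - (-93)*sqrt(-3 + (-3)**3) = 4 - (-93)*sqrt(-3 - 27) = 4 - (-93)*sqrt(-30) = 4 - (-93)*I*sqrt(30) = 4 + 93*I*sqrt(30) ≈ 4.0 + 509.38*I)
1/(L(-18)/P(-32, 6) + z) = 1/(1/(-32) + (4 + 93*I*sqrt(30))) = 1/(1*(-1/32) + (4 + 93*I*sqrt(30))) = 1/(-1/32 + (4 + 93*I*sqrt(30))) = 1/(127/32 + 93*I*sqrt(30))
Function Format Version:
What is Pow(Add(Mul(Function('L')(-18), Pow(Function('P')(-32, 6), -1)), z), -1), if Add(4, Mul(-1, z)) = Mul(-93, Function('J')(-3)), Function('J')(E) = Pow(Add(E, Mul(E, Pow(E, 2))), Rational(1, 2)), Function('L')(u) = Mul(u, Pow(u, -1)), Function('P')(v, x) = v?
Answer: Add(Rational(4064, 265713409), Mul(Rational(-95232, 265713409), I, Pow(30, Rational(1, 2)))) ≈ Add(1.5295e-5, Mul(-0.0019630, I))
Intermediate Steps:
Function('L')(u) = 1
Function('J')(E) = Pow(Add(E, Pow(E, 3)), Rational(1, 2))
z = Add(4, Mul(93, I, Pow(30, Rational(1, 2)))) (z = Add(4, Mul(-1, Mul(-93, Pow(Add(-3, Pow(-3, 3)), Rational(1, 2))))) = Add(4, Mul(-1, Mul(-93, Pow(Add(-3, -27), Rational(1, 2))))) = Add(4, Mul(-1, Mul(-93, Pow(-30, Rational(1, 2))))) = Add(4, Mul(-1, Mul(-93, Mul(I, Pow(30, Rational(1, 2)))))) = Add(4, Mul(-1, Mul(-93, I, Pow(30, Rational(1, 2))))) = Add(4, Mul(93, I, Pow(30, Rational(1, 2)))) ≈ Add(4.0000, Mul(509.38, I)))
Pow(Add(Mul(Function('L')(-18), Pow(Function('P')(-32, 6), -1)), z), -1) = Pow(Add(Mul(1, Pow(-32, -1)), Add(4, Mul(93, I, Pow(30, Rational(1, 2))))), -1) = Pow(Add(Mul(1, Rational(-1, 32)), Add(4, Mul(93, I, Pow(30, Rational(1, 2))))), -1) = Pow(Add(Rational(-1, 32), Add(4, Mul(93, I, Pow(30, Rational(1, 2))))), -1) = Pow(Add(Rational(127, 32), Mul(93, I, Pow(30, Rational(1, 2)))), -1)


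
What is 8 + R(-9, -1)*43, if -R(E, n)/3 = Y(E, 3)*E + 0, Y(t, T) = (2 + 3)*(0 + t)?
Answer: -52237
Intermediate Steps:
Y(t, T) = 5*t
R(E, n) = -15*E² (R(E, n) = -3*((5*E)*E + 0) = -3*(5*E² + 0) = -15*E²)
8 + R(-9, -1)*43 = 8 - 15*(-9)²*43 = 8 - 15*81*43 = 8 - 1215*43 = 8 - 52245 = -52237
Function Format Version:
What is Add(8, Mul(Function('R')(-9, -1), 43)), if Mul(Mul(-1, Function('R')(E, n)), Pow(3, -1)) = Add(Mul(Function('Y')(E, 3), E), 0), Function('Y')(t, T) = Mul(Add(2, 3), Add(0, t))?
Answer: -52237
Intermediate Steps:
Function('Y')(t, T) = Mul(5, t)
Function('R')(E, n) = Mul(-15, Pow(E, 2)) (Function('R')(E, n) = Mul(-3, Add(Mul(Mul(5, E), E), 0)) = Mul(-3, Add(Mul(5, Pow(E, 2)), 0)) = Mul(-3, Mul(5, Pow(E, 2))) = Mul(-15, Pow(E, 2)))
Add(8, Mul(Function('R')(-9, -1), 43)) = Add(8, Mul(Mul(-15, Pow(-9, 2)), 43)) = Add(8, Mul(Mul(-15, 81), 43)) = Add(8, Mul(-1215, 43)) = Add(8, -52245) = -52237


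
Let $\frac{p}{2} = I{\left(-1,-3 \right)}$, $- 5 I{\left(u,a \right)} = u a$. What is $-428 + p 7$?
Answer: $- \frac{2182}{5} \approx -436.4$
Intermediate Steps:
$I{\left(u,a \right)} = - \frac{a u}{5}$ ($I{\left(u,a \right)} = - \frac{u a}{5} = - \frac{a u}{5}$)
$p = - \frac{6}{5}$ ($p = 2 \left(\left(- \frac{1}{5}\right) \left(-3\right) \left(-1\right)\right) = 2 \left(- \frac{3}{5}\right) = - \frac{6}{5} \approx -1.2$)
$-428 + p 7 = -428 - \frac{42}{5} = - \frac{2182}{5}$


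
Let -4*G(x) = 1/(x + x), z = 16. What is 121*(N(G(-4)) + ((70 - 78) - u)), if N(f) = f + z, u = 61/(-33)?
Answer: 114763/96 ≈ 1195.4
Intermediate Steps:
G(x) = -1/(8*x) (G(x) = -1/(4*(x + x)) = -1/(2*x)/4 = -1/(8*x))
u = -61/33 (u = 61*(-1/33) = -61/33 ≈ -1.8485)
N(f) = 16 + f (N(f) = f + 16 = 16 + f)
121*(N(G(-4)) + ((70 - 78) - u)) = 121*((16 - ⅛/(-4)) + ((70 - 78) - 1*(-61/33))) = 121*((16 - ⅛*(-¼)) + (-8 + 61/33)) = 121*((16 + 1/32) - 203/33) = 121*(513/32 - 203/33) = 121*(10433/1056) = 114763/96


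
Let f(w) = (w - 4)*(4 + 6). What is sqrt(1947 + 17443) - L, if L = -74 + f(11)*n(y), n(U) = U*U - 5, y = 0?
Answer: 424 + sqrt(19390) ≈ 563.25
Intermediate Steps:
n(U) = -5 + U**2 (n(U) = U**2 - 5 = -5 + U**2)
f(w) = -40 + 10*w (f(w) = (-4 + w)*10 = -40 + 10*w)
L = -424 (L = -74 + (-40 + 10*11)*(-5 + 0**2) = -74 + (-40 + 110)*(-5 + 0) = -74 + 70*(-5) = -74 - 350 = -424)
sqrt(1947 + 17443) - L = sqrt(1947 + 17443) - 1*(-424) = sqrt(19390) + 424 = 424 + sqrt(19390)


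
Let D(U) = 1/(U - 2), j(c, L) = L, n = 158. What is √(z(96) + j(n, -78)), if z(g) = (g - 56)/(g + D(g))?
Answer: I*√700190/95 ≈ 8.8081*I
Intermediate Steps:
D(U) = 1/(-2 + U)
z(g) = (-56 + g)/(g + 1/(-2 + g)) (z(g) = (g - 56)/(g + 1/(-2 + g)) = (-56 + g)/(g + 1/(-2 + g)))
√(z(96) + j(n, -78)) = √((-56 + 96)*(-2 + 96)/(1 + 96*(-2 + 96)) - 78) = √(40*94/(1 + 96*94) - 78) = √(40*94/(1 + 9024) - 78) = √(40*94/9025 - 78) = √((1/9025)*40*94 - 78) = √(752/1805 - 78) = √(-140038/1805) = I*√700190/95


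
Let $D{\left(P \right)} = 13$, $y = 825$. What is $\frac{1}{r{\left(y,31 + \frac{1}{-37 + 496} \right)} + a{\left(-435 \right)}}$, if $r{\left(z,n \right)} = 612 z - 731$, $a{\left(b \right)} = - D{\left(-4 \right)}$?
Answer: $\frac{1}{504156} \approx 1.9835 \cdot 10^{-6}$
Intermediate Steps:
$a{\left(b \right)} = -13$ ($a{\left(b \right)} = \left(-1\right) 13 = -13$)
$r{\left(z,n \right)} = -731 + 612 z$
$\frac{1}{r{\left(y,31 + \frac{1}{-37 + 496} \right)} + a{\left(-435 \right)}} = \frac{1}{\left(-731 + 612 \cdot 825\right) - 13} = \frac{1}{\left(-731 + 504900\right) - 13} = \frac{1}{504169 - 13} = \frac{1}{504156}$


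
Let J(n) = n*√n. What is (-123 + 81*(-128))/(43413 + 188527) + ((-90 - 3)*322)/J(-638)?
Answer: -10491/231940 - 14973*I*√638/203522 ≈ -0.045232 - 1.8583*I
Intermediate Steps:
J(n) = n^(3/2)
(-123 + 81*(-128))/(43413 + 188527) + ((-90 - 3)*322)/J(-638) = (-123 + 81*(-128))/(43413 + 188527) + ((-90 - 3)*322)/((-638)^(3/2)) = (-123 - 10368)/231940 + (-93*322)/((-638*I*√638)) = -10491*1/231940 - 14973*I*√638/203522 = -10491/231940 - 14973*I*√638/203522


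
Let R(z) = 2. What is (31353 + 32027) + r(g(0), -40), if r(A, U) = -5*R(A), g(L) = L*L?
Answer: 63370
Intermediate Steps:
g(L) = L²
r(A, U) = -10 (r(A, U) = -5*2 = -10)
(31353 + 32027) + r(g(0), -40) = (31353 + 32027) - 10 = 63380 - 10 = 63370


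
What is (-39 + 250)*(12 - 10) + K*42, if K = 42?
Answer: 2186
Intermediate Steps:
(-39 + 250)*(12 - 10) + K*42 = (-39 + 250)*(12 - 10) + 42*42 = 211*2 + 1764 = 422 + 1764 = 2186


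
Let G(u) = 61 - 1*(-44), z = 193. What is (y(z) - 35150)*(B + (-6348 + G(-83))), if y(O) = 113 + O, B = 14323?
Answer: -281539520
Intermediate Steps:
G(u) = 105 (G(u) = 61 + 44 = 105)
(y(z) - 35150)*(B + (-6348 + G(-83))) = ((113 + 193) - 35150)*(14323 + (-6348 + 105)) = (306 - 35150)*(14323 - 6243) = -34844*8080 = -281539520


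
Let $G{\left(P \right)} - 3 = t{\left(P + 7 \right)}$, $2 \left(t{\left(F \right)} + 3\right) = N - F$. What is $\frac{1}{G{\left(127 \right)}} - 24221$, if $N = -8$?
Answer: $- \frac{1719692}{71} \approx -24221.0$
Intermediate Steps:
$t{\left(F \right)} = -7 - \frac{F}{2}$ ($t{\left(F \right)} = -3 + \frac{-8 - F}{2} = -3 - \left(4 + \frac{F}{2}\right) = -7 - \frac{F}{2}$)
$G{\left(P \right)} = - \frac{15}{2} - \frac{P}{2}$ ($G{\left(P \right)} = 3 - \left(7 + \frac{P + 7}{2}\right) = 3 - \left(7 + \frac{7 + P}{2}\right) = 3 - \left(\frac{21}{2} + \frac{P}{2}\right) = - \frac{15}{2} - \frac{P}{2}$)
$\frac{1}{G{\left(127 \right)}} - 24221 = \frac{1}{- \frac{15}{2} - \frac{127}{2}} - 24221 = \frac{1}{-71} - 24221 = - \frac{1}{71} - 24221 = - \frac{1719692}{71}$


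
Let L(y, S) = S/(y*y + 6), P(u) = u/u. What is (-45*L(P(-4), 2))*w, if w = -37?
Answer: 3330/7 ≈ 475.71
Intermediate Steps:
P(u) = 1
L(y, S) = S/(6 + y**2) (L(y, S) = S/(y**2 + 6) = S/(6 + y**2))
(-45*L(P(-4), 2))*w = -90/(6 + 1**2)*(-37) = -90/(6 + 1)*(-37) = -90/7*(-37) = 3330/7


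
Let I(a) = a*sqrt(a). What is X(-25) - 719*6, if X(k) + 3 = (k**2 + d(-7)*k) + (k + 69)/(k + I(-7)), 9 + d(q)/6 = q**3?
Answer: 1080351/22 + 7*I*sqrt(7)/22 ≈ 49107.0 + 0.84183*I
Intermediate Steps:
I(a) = a**(3/2)
d(q) = -54 + 6*q**3
X(k) = -3 + k**2 - 2112*k + (69 + k)/(k - 7*I*sqrt(7)) (X(k) = -3 + ((k**2 + (-54 + 6*(-7)**3)*k) + (k + 69)/(k + (-7)**(3/2))) = -3 + ((k**2 + (-54 + 6*(-343))*k) + (69 + k)/(k - 7*I*sqrt(7))) = -3 + ((k**2 + (-54 - 2058)*k) + (69 + k)/(k - 7*I*sqrt(7))) = -3 + ((k**2 - 2112*k) + (69 + k)/(k - 7*I*sqrt(7))) = -3 + (k**2 - 2112*k + (69 + k)/(k - 7*I*sqrt(7))) = -3 + k**2 - 2112*k + (69 + k)/(k - 7*I*sqrt(7)))
X(-25) - 719*6 = (69 + (-25)**3 - 2112*(-25)**2 - 2*(-25) + 21*I*sqrt(7) - 7*I*sqrt(7)*(-25)**2 + 14784*I*(-25)*sqrt(7))/(-25 - 7*I*sqrt(7)) - 719*6 = (69 - 15625 - 2112*625 + 50 + 21*I*sqrt(7) - 7*I*sqrt(7)*625 - 369600*I*sqrt(7))/(-25 - 7*I*sqrt(7)) - 1*4314 = (69 - 15625 - 1320000 + 50 + 21*I*sqrt(7) - 4375*I*sqrt(7) - 369600*I*sqrt(7))/(-25 - 7*I*sqrt(7)) - 4314 = (-1335506 - 373954*I*sqrt(7))/(-25 - 7*I*sqrt(7)) - 4314 = -4314 + (-1335506 - 373954*I*sqrt(7))/(-25 - 7*I*sqrt(7))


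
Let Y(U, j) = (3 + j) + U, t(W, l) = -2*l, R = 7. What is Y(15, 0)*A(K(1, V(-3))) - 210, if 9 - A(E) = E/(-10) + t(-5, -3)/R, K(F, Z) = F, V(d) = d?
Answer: -2157/35 ≈ -61.629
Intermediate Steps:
Y(U, j) = 3 + U + j
A(E) = 57/7 + E/10 (A(E) = 9 - (E/(-10) - 2*(-3)/7) = 9 - (E*(-1/10) + 6*(1/7)) = 9 - (-E/10 + 6/7) = 9 - (6/7 - E/10) = 9 + (-6/7 + E/10) = 57/7 + E/10)
Y(15, 0)*A(K(1, V(-3))) - 210 = (3 + 15 + 0)*(57/7 + (1/10)*1) - 210 = 18*(57/7 + 1/10) - 210 = 18*(577/70) - 210 = 5193/35 - 210 = -2157/35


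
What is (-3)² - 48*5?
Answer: -231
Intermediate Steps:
(-3)² - 48*5 = 9 - 240 = -231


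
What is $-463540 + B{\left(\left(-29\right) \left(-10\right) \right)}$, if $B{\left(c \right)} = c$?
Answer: $-463250$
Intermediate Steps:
$-463540 + B{\left(\left(-29\right) \left(-10\right) \right)} = -463540 - -290 = -463540 + 290 = -463250$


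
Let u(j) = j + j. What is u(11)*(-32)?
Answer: -704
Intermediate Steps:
u(j) = 2*j
u(11)*(-32) = (2*11)*(-32) = 22*(-32) = -704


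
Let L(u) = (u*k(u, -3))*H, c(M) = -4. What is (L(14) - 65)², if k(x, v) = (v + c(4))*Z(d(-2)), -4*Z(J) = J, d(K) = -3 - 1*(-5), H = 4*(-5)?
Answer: 1092025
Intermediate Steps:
H = -20
d(K) = 2 (d(K) = -3 + 5 = 2)
Z(J) = -J/4
k(x, v) = 2 - v/2 (k(x, v) = (v - 4)*(-¼*2) = (-4 + v)*(-½) = 2 - v/2)
L(u) = -70*u (L(u) = (u*(2 - ½*(-3)))*(-20) = (u*(2 + 3/2))*(-20) = (u*(7/2))*(-20) = (7*u/2)*(-20) = -70*u)
(L(14) - 65)² = (-70*14 - 65)² = (-980 - 65)² = (-1045)² = 1092025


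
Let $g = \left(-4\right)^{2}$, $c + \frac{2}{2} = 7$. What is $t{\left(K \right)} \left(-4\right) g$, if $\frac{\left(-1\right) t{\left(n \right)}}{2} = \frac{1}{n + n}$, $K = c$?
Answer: $\frac{32}{3} \approx 10.667$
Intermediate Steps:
$c = 6$ ($c = -1 + 7 = 6$)
$K = 6$
$g = 16$
$t{\left(n \right)} = - \frac{1}{n}$ ($t{\left(n \right)} = - \frac{2}{n + n} = - \frac{2}{2 n} = - 2 \frac{1}{2 n} = - \frac{1}{n}$)
$t{\left(K \right)} \left(-4\right) g = - \frac{1}{6} \left(-4\right) 16 = \left(-1\right) \frac{1}{6} \left(-4\right) 16 = \left(- \frac{1}{6}\right) \left(-4\right) 16 = \frac{2}{3} \cdot 16 = \frac{32}{3}$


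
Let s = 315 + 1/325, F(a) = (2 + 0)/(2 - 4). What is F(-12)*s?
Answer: -102376/325 ≈ -315.00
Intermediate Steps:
F(a) = -1 (F(a) = 2/(-2) = 2*(-1/2) = -1)
s = 102376/325 (s = 315 + 1/325 = 102376/325 ≈ 315.00)
F(-12)*s = -1*102376/325 = -102376/325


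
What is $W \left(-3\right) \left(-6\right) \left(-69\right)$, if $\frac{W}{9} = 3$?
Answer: $-33534$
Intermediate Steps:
$W = 27$ ($W = 9 \cdot 3 = 27$)
$W \left(-3\right) \left(-6\right) \left(-69\right) = 27 \left(-3\right) \left(-6\right) \left(-69\right) = \left(-81\right) \left(-6\right) \left(-69\right) = 486 \left(-69\right) = -33534$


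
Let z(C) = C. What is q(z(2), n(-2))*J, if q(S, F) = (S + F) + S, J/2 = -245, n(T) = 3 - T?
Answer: -4410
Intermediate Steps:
J = -490 (J = 2*(-245) = -490)
q(S, F) = F + 2*S (q(S, F) = (F + S) + S = F + 2*S)
q(z(2), n(-2))*J = ((3 - 1*(-2)) + 2*2)*(-490) = ((3 + 2) + 4)*(-490) = (5 + 4)*(-490) = 9*(-490) = -4410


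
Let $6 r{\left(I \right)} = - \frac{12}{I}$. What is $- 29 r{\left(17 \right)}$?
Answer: $\frac{58}{17} \approx 3.4118$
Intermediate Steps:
$r{\left(I \right)} = - \frac{2}{I}$ ($r{\left(I \right)} = \frac{\left(-12\right) \frac{1}{I}}{6} = - \frac{2}{I}$)
$- 29 r{\left(17 \right)} = - 29 \left(- \frac{2}{17}\right) = - 29 \left(\left(-2\right) \frac{1}{17}\right) = \left(-29\right) \left(- \frac{2}{17}\right) = \frac{58}{17}$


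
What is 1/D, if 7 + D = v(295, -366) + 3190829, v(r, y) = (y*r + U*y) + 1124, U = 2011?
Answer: 1/2347950 ≈ 4.2590e-7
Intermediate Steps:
v(r, y) = 1124 + 2011*y + r*y (v(r, y) = (y*r + 2011*y) + 1124 = (r*y + 2011*y) + 1124 = (2011*y + r*y) + 1124 = 1124 + 2011*y + r*y)
D = 2347950 (D = -7 + ((1124 + 2011*(-366) + 295*(-366)) + 3190829) = -7 + ((1124 - 736026 - 107970) + 3190829) = -7 + (-842872 + 3190829) = -7 + 2347957 = 2347950)
1/D = 1/2347950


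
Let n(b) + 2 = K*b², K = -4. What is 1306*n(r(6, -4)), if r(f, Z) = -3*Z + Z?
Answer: -336948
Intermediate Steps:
r(f, Z) = -2*Z
n(b) = -2 - 4*b²
1306*n(r(6, -4)) = 1306*(-2 - 4*(-2*(-4))²) = 1306*(-2 - 4*8²) = 1306*(-2 - 4*64) = 1306*(-2 - 256) = 1306*(-258) = -336948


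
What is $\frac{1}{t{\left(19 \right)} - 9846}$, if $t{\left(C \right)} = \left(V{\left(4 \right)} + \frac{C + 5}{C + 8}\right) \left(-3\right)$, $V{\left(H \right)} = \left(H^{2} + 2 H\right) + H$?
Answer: $- \frac{3}{29798} \approx -0.00010068$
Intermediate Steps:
$V{\left(H \right)} = H^{2} + 3 H$
$t{\left(C \right)} = -84 - \frac{3 \left(5 + C\right)}{8 + C}$ ($t{\left(C \right)} = \left(4 \left(3 + 4\right) + \frac{C + 5}{C + 8}\right) \left(-3\right) = \left(4 \cdot 7 + \frac{5 + C}{8 + C}\right) \left(-3\right) = \left(28 + \frac{5 + C}{8 + C}\right) \left(-3\right) = -84 - \frac{3 \left(5 + C\right)}{8 + C}$)
$\frac{1}{t{\left(19 \right)} - 9846} = \frac{1}{\frac{3 \left(-229 - 551\right)}{8 + 19} - 9846} = \frac{1}{\frac{3 \left(-229 - 551\right)}{27} - 9846} = \frac{1}{3 \cdot \frac{1}{27} \left(-780\right) - 9846} = \frac{1}{- \frac{260}{3} - 9846} = \frac{1}{- \frac{29798}{3}} = - \frac{3}{29798}$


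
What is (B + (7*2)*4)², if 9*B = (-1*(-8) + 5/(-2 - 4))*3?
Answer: 1104601/324 ≈ 3409.3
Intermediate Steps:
B = 43/18 (B = ((-1*(-8) + 5/(-2 - 4))*3)/9 = ((8 + 5/(-6))*3)/9 = ((8 + 5*(-⅙))*3)/9 = ((8 - ⅚)*3)/9 = ((43/6)*3)/9 = (⅑)*(43/2) = 43/18 ≈ 2.3889)
(B + (7*2)*4)² = (43/18 + (7*2)*4)² = (43/18 + 14*4)² = (43/18 + 56)² = (1051/18)² = 1104601/324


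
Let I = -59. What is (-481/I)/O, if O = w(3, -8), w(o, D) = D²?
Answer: 481/3776 ≈ 0.12738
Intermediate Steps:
O = 64 (O = (-8)² = 64)
(-481/I)/O = -481/(-59)/64 = -481*(-1/59)*(1/64) = (481/59)*(1/64) = 481/3776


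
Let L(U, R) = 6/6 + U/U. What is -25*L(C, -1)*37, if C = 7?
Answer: -1850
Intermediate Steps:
L(U, R) = 2 (L(U, R) = 6*(1/6) + 1 = 1 + 1 = 2)
-25*L(C, -1)*37 = -25*2*37 = -50*37 = -1850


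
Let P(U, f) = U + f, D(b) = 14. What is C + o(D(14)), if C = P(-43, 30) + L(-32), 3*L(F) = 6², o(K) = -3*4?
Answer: -13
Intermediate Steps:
o(K) = -12
L(F) = 12 (L(F) = (⅓)*6² = (⅓)*36 = 12)
C = -1 (C = (-43 + 30) + 12 = -13 + 12 = -1)
C + o(D(14)) = -1 - 12 = -13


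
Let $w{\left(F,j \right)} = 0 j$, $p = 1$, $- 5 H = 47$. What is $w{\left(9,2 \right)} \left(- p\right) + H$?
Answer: $- \frac{47}{5} \approx -9.4$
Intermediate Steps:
$H = - \frac{47}{5}$ ($H = \left(- \frac{1}{5}\right) 47 = - \frac{47}{5} \approx -9.4$)
$w{\left(F,j \right)} = 0$
$w{\left(9,2 \right)} \left(- p\right) + H = 0 \left(\left(-1\right) 1\right) - \frac{47}{5} = 0 \left(-1\right) - \frac{47}{5} = 0 - \frac{47}{5} = - \frac{47}{5}$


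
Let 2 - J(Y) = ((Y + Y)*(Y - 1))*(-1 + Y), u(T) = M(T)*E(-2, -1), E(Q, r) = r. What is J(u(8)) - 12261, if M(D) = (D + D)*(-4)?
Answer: -520291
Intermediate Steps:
M(D) = -8*D (M(D) = (2*D)*(-4) = -8*D)
u(T) = 8*T (u(T) = -8*T*(-1) = 8*T)
J(Y) = 2 - 2*Y*(-1 + Y)**2 (J(Y) = 2 - (Y + Y)*(Y - 1)*(-1 + Y) = 2 - (2*Y)*(-1 + Y)*(-1 + Y) = 2 - 2*Y*(-1 + Y)*(-1 + Y) = 2 - 2*Y*(-1 + Y)**2)
J(u(8)) - 12261 = (2 - 2*8*8*(-1 + 8*8)**2) - 12261 = (2 - 2*64*(-1 + 64)**2) - 12261 = (2 - 2*64*63**2) - 12261 = (2 - 2*64*3969) - 12261 = (2 - 508032) - 12261 = -508030 - 12261 = -520291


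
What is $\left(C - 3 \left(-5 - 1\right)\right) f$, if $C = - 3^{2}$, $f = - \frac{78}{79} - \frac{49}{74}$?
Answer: $- \frac{86787}{5846} \approx -14.846$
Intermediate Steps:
$f = - \frac{9643}{5846}$ ($f = \left(-78\right) \frac{1}{79} - \frac{49}{74} = - \frac{78}{79} - \frac{49}{74} = - \frac{9643}{5846} \approx -1.6495$)
$C = -9$ ($C = \left(-1\right) 9 = -9$)
$\left(C - 3 \left(-5 - 1\right)\right) f = \left(-9 - 3 \left(-5 - 1\right)\right) \left(- \frac{9643}{5846}\right) = \left(-9 - -18\right) \left(- \frac{9643}{5846}\right) = \left(-9 + 18\right) \left(- \frac{9643}{5846}\right) = 9 \left(- \frac{9643}{5846}\right) = - \frac{86787}{5846}$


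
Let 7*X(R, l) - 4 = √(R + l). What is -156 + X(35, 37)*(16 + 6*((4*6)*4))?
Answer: 1276/7 + 3552*√2/7 ≈ 899.90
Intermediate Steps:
X(R, l) = 4/7 + √(R + l)/7
-156 + X(35, 37)*(16 + 6*((4*6)*4)) = -156 + (4/7 + √(35 + 37)/7)*(16 + 6*((4*6)*4)) = -156 + (4/7 + √72/7)*(16 + 6*(24*4)) = -156 + (4/7 + (6*√2)/7)*(16 + 6*96) = -156 + (4/7 + 6*√2/7)*(16 + 576) = -156 + (4/7 + 6*√2/7)*592 = -156 + (2368/7 + 3552*√2/7) = 1276/7 + 3552*√2/7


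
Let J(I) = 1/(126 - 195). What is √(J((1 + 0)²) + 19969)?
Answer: 2*√23768085/69 ≈ 141.31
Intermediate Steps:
J(I) = -1/69 (J(I) = 1/(-69) = -1/69)
√(J((1 + 0)²) + 19969) = √(-1/69 + 19969) = √(1377860/69) = 2*√23768085/69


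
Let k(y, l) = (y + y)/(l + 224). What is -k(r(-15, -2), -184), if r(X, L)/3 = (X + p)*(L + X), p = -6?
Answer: -1071/20 ≈ -53.550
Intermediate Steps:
r(X, L) = 3*(-6 + X)*(L + X) (r(X, L) = 3*((X - 6)*(L + X)) = 3*((-6 + X)*(L + X)) = 3*(-6 + X)*(L + X))
k(y, l) = 2*y/(224 + l) (k(y, l) = (2*y)/(224 + l) = 2*y/(224 + l))
-k(r(-15, -2), -184) = -2*(-18*(-2) - 18*(-15) + 3*(-15)² + 3*(-2)*(-15))/(224 - 184) = -2*(36 + 270 + 3*225 + 90)/40 = -2*(36 + 270 + 675 + 90)/40 = -2*1071/40 = -1*1071/20 = -1071/20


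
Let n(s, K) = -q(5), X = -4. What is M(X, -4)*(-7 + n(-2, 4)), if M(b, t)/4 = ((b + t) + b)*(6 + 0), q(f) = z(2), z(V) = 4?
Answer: 3168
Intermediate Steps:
q(f) = 4
M(b, t) = 24*t + 48*b (M(b, t) = 4*(((b + t) + b)*(6 + 0)) = 4*((t + 2*b)*6) = 4*(6*t + 12*b) = 24*t + 48*b)
n(s, K) = -4 (n(s, K) = -1*4 = -4)
M(X, -4)*(-7 + n(-2, 4)) = (24*(-4) + 48*(-4))*(-7 - 4) = (-96 - 192)*(-11) = -288*(-11) = 3168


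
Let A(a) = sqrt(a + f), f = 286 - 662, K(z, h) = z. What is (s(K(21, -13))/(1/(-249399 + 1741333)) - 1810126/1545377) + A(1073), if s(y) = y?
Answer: 48417608461352/1545377 + sqrt(697) ≈ 3.1331e+7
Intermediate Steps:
f = -376
A(a) = sqrt(-376 + a) (A(a) = sqrt(a - 376) = sqrt(-376 + a))
(s(K(21, -13))/(1/(-249399 + 1741333)) - 1810126/1545377) + A(1073) = (21/(1/(-249399 + 1741333)) - 1810126/1545377) + sqrt(-376 + 1073) = (21/(1/1491934) - 1810126*1/1545377) + sqrt(697) = (21/(1/1491934) - 1810126/1545377) + sqrt(697) = (21*1491934 - 1810126/1545377) + sqrt(697) = (31330614 - 1810126/1545377) + sqrt(697) = 48417608461352/1545377 + sqrt(697)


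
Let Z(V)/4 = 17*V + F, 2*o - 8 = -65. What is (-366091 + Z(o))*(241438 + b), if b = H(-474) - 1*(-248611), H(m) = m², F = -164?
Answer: -263508386625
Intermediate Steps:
o = -57/2 (o = 4 + (½)*(-65) = 4 - 65/2 = -57/2 ≈ -28.500)
Z(V) = -656 + 68*V (Z(V) = 4*(17*V - 164) = 4*(-164 + 17*V) = -656 + 68*V)
b = 473287 (b = (-474)² - 1*(-248611) = 224676 + 248611 = 473287)
(-366091 + Z(o))*(241438 + b) = (-366091 + (-656 + 68*(-57/2)))*(241438 + 473287) = (-366091 + (-656 - 1938))*714725 = (-366091 - 2594)*714725 = -368685*714725 = -263508386625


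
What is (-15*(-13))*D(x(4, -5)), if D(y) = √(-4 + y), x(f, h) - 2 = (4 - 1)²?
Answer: 195*√7 ≈ 515.92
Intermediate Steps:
x(f, h) = 11 (x(f, h) = 2 + (4 - 1)² = 2 + 3² = 2 + 9 = 11)
(-15*(-13))*D(x(4, -5)) = (-15*(-13))*√(-4 + 11) = 195*√7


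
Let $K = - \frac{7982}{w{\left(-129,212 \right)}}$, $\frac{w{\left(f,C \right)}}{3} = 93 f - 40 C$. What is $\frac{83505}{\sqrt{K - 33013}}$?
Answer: $- \frac{4395 i \sqrt{124582904751651}}{106737559} \approx - 459.59 i$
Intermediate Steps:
$w{\left(f,C \right)} = - 120 C + 279 f$ ($w{\left(f,C \right)} = 3 \left(93 f - 40 C\right) = 3 \left(- 40 C + 93 f\right) = - 120 C + 279 f$)
$K = \frac{7982}{61431}$ ($K = - \frac{7982}{\left(-120\right) 212 + 279 \left(-129\right)} = - \frac{7982}{-25440 - 35991} = - \frac{7982}{-61431} = \left(-7982\right) \left(- \frac{1}{61431}\right) = \frac{7982}{61431} \approx 0.12993$)
$\frac{83505}{\sqrt{K - 33013}} = \frac{83505}{\sqrt{\frac{7982}{61431} - 33013}} = \frac{83505}{\sqrt{- \frac{2028013621}{61431}}} = \frac{83505}{\frac{1}{61431} i \sqrt{124582904751651}} = 83505 \left(- \frac{i \sqrt{124582904751651}}{2028013621}\right) = - \frac{4395 i \sqrt{124582904751651}}{106737559}$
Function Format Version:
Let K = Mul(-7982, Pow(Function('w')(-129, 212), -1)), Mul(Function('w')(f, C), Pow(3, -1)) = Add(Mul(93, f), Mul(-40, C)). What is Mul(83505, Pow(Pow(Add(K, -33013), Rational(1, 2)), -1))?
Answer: Mul(Rational(-4395, 106737559), I, Pow(124582904751651, Rational(1, 2))) ≈ Mul(-459.59, I)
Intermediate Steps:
Function('w')(f, C) = Add(Mul(-120, C), Mul(279, f)) (Function('w')(f, C) = Mul(3, Add(Mul(93, f), Mul(-40, C))) = Mul(3, Add(Mul(-40, C), Mul(93, f))) = Add(Mul(-120, C), Mul(279, f)))
K = Rational(7982, 61431) (K = Mul(-7982, Pow(Add(Mul(-120, 212), Mul(279, -129)), -1)) = Mul(-7982, Pow(Add(-25440, -35991), -1)) = Mul(-7982, Pow(-61431, -1)) = Mul(-7982, Rational(-1, 61431)) = Rational(7982, 61431) ≈ 0.12993)
Mul(83505, Pow(Pow(Add(K, -33013), Rational(1, 2)), -1)) = Mul(83505, Pow(Pow(Add(Rational(7982, 61431), -33013), Rational(1, 2)), -1)) = Mul(83505, Pow(Pow(Rational(-2028013621, 61431), Rational(1, 2)), -1)) = Mul(83505, Pow(Mul(Rational(1, 61431), I, Pow(124582904751651, Rational(1, 2))), -1)) = Mul(83505, Mul(Rational(-1, 2028013621), I, Pow(124582904751651, Rational(1, 2)))) = Mul(Rational(-4395, 106737559), I, Pow(124582904751651, Rational(1, 2)))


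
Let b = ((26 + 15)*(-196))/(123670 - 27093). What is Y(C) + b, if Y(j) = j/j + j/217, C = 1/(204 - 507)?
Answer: 5821562714/6350034327 ≈ 0.91678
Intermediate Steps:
C = -1/303 (C = 1/(-303) = -1/303 ≈ -0.0033003)
Y(j) = 1 + j/217 (Y(j) = 1 + j*(1/217) = 1 + j/217)
b = -8036/96577 (b = (41*(-196))/96577 = -8036*1/96577 = -8036/96577 ≈ -0.083208)
Y(C) + b = (1 + (1/217)*(-1/303)) - 8036/96577 = (1 - 1/65751) - 8036/96577 = 65750/65751 - 8036/96577 = 5821562714/6350034327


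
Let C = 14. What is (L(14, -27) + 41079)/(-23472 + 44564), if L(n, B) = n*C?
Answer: 41275/21092 ≈ 1.9569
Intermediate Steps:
L(n, B) = 14*n (L(n, B) = n*14 = 14*n)
(L(14, -27) + 41079)/(-23472 + 44564) = (14*14 + 41079)/(-23472 + 44564) = (196 + 41079)/21092 = 41275*(1/21092) = 41275/21092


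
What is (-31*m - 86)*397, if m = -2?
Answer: -9528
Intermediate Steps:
(-31*m - 86)*397 = (-31*(-2) - 86)*397 = (62 - 86)*397 = -24*397 = -9528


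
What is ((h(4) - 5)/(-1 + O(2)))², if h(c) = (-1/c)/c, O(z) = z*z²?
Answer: 6561/12544 ≈ 0.52304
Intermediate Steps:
O(z) = z³
h(c) = -1/c²
((h(4) - 5)/(-1 + O(2)))² = ((-1/4² - 5)/(-1 + 2³))² = ((-1*1/16 - 5)/(-1 + 8))² = ((-1/16 - 5)/7)² = (-81/16*⅐)² = (-81/112)² = 6561/12544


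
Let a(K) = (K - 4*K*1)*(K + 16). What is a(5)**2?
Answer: 99225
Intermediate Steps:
a(K) = -3*K*(16 + K) (a(K) = (K - 4*K)*(16 + K) = (-3*K)*(16 + K) = -3*K*(16 + K))
a(5)**2 = (-3*5*(16 + 5))**2 = (-3*5*21)**2 = (-315)**2 = 99225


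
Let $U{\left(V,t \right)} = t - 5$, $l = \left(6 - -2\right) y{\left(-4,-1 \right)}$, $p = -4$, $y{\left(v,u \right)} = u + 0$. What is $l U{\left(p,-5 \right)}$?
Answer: $80$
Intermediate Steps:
$y{\left(v,u \right)} = u$
$l = -8$ ($l = \left(6 - -2\right) \left(-1\right) = \left(6 + 2\right) \left(-1\right) = 8 \left(-1\right) = -8$)
$U{\left(V,t \right)} = -5 + t$ ($U{\left(V,t \right)} = t - 5 = -5 + t$)
$l U{\left(p,-5 \right)} = - 8 \left(-5 - 5\right) = \left(-8\right) \left(-10\right) = 80$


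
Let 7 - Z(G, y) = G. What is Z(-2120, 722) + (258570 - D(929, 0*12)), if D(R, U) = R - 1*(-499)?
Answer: 259269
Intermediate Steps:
Z(G, y) = 7 - G
D(R, U) = 499 + R (D(R, U) = R + 499 = 499 + R)
Z(-2120, 722) + (258570 - D(929, 0*12)) = (7 - 1*(-2120)) + (258570 - (499 + 929)) = (7 + 2120) + (258570 - 1*1428) = 2127 + (258570 - 1428) = 2127 + 257142 = 259269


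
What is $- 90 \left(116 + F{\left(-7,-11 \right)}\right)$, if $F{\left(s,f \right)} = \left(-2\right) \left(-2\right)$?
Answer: $-10800$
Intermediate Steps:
$F{\left(s,f \right)} = 4$
$- 90 \left(116 + F{\left(-7,-11 \right)}\right) = - 90 \left(116 + 4\right) = \left(-90\right) 120 = -10800$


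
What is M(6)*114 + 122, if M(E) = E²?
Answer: 4226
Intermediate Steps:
M(6)*114 + 122 = 6²*114 + 122 = 36*114 + 122 = 4104 + 122 = 4226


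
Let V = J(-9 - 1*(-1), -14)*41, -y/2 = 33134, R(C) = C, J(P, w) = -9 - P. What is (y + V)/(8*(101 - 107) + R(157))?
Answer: -66309/109 ≈ -608.34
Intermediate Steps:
y = -66268 (y = -2*33134 = -66268)
V = -41 (V = (-9 - (-9 - 1*(-1)))*41 = (-9 - (-9 + 1))*41 = (-9 - 1*(-8))*41 = (-9 + 8)*41 = -1*41 = -41)
(y + V)/(8*(101 - 107) + R(157)) = (-66268 - 41)/(8*(101 - 107) + 157) = -66309/(8*(-6) + 157) = -66309/(-48 + 157) = -66309/109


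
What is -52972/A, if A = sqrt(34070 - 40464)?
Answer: 26486*I*sqrt(6394)/3197 ≈ 662.46*I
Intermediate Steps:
A = I*sqrt(6394) (A = sqrt(-6394) = I*sqrt(6394) ≈ 79.963*I)
-52972/A = -52972*(-I*sqrt(6394)/6394) = -(-26486)*I*sqrt(6394)/3197 = 26486*I*sqrt(6394)/3197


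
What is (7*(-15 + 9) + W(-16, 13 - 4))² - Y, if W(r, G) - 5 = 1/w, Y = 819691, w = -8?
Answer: -52372015/64 ≈ -8.1831e+5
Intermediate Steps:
W(r, G) = 39/8 (W(r, G) = 5 + 1/(-8) = 5 - ⅛ = 39/8)
(7*(-15 + 9) + W(-16, 13 - 4))² - Y = (7*(-15 + 9) + 39/8)² - 1*819691 = (7*(-6) + 39/8)² - 819691 = (-42 + 39/8)² - 819691 = (-297/8)² - 819691 = 88209/64 - 819691 = -52372015/64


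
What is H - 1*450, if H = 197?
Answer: -253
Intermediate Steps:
H - 1*450 = 197 - 1*450 = 197 - 450 = -253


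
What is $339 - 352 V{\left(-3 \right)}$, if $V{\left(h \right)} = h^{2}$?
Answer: $-2829$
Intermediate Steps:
$339 - 352 V{\left(-3 \right)} = 339 - 352 \left(-3\right)^{2} = 339 - 3168 = -2829$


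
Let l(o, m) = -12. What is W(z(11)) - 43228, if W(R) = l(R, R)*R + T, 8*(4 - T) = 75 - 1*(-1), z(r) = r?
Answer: -86731/2 ≈ -43366.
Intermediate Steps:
T = -11/2 (T = 4 - (75 - 1*(-1))/8 = 4 - (75 + 1)/8 = 4 - ⅛*76 = 4 - 19/2 = -11/2 ≈ -5.5000)
W(R) = -11/2 - 12*R (W(R) = -12*R - 11/2 = -11/2 - 12*R)
W(z(11)) - 43228 = (-11/2 - 12*11) - 43228 = (-11/2 - 132) - 43228 = -275/2 - 43228 = -86731/2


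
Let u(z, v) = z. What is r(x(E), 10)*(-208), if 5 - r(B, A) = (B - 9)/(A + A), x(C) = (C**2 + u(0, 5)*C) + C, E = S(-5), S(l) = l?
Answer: -4628/5 ≈ -925.60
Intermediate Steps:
E = -5
x(C) = C + C**2 (x(C) = (C**2 + 0*C) + C = (C**2 + 0) + C = C**2 + C = C + C**2)
r(B, A) = 5 - (-9 + B)/(2*A) (r(B, A) = 5 - (B - 9)/(A + A) = 5 - (-9 + B)/(2*A))
r(x(E), 10)*(-208) = ((1/2)*(9 - (-5)*(1 - 5) + 10*10)/10)*(-208) = ((1/2)*(1/10)*(9 - (-5)*(-4) + 100))*(-208) = ((1/2)*(1/10)*(9 - 1*20 + 100))*(-208) = ((1/2)*(1/10)*(9 - 20 + 100))*(-208) = ((1/2)*(1/10)*89)*(-208) = (89/20)*(-208) = -4628/5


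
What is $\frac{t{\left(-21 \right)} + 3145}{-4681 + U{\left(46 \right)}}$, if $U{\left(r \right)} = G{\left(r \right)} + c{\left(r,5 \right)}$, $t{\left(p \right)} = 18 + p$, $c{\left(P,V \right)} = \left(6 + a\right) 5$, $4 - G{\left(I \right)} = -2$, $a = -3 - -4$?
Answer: $- \frac{1571}{2320} \approx -0.67716$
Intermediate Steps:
$a = 1$ ($a = -3 + 4 = 1$)
$G{\left(I \right)} = 6$ ($G{\left(I \right)} = 4 - -2 = 4 + 2 = 6$)
$c{\left(P,V \right)} = 35$ ($c{\left(P,V \right)} = \left(6 + 1\right) 5 = 7 \cdot 5 = 35$)
$U{\left(r \right)} = 41$ ($U{\left(r \right)} = 6 + 35 = 41$)
$\frac{t{\left(-21 \right)} + 3145}{-4681 + U{\left(46 \right)}} = \frac{\left(18 - 21\right) + 3145}{-4681 + 41} = \frac{-3 + 3145}{-4640} = 3142 \left(- \frac{1}{4640}\right) = - \frac{1571}{2320}$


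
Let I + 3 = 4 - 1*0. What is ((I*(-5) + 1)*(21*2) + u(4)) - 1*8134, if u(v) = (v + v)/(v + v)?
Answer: -8301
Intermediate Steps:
I = 1 (I = -3 + (4 - 1*0) = -3 + (4 + 0) = -3 + 4 = 1)
u(v) = 1 (u(v) = (2*v)/((2*v)) = (2*v)*(1/(2*v)) = 1)
((I*(-5) + 1)*(21*2) + u(4)) - 1*8134 = ((1*(-5) + 1)*(21*2) + 1) - 1*8134 = ((-5 + 1)*42 + 1) - 8134 = (-4*42 + 1) - 8134 = (-168 + 1) - 8134 = -167 - 8134 = -8301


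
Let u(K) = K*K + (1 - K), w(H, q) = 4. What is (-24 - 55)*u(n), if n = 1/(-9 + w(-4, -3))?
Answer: -2449/25 ≈ -97.960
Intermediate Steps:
n = -⅕ (n = 1/(-9 + 4) = 1/(-5) = -⅕ ≈ -0.20000)
u(K) = 1 + K² - K (u(K) = K² + (1 - K) = 1 + K² - K)
(-24 - 55)*u(n) = (-24 - 55)*(1 + (-⅕)² - 1*(-⅕)) = -79*(1 + 1/25 + ⅕) = -79*31/25 = -2449/25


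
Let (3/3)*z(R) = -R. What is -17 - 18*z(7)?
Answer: 109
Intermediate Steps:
z(R) = -R
-17 - 18*z(7) = -17 - (-18)*7 = -17 - 18*(-7) = -17 + 126 = 109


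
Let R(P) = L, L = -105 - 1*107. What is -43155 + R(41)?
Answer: -43367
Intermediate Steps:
L = -212 (L = -105 - 107 = -212)
R(P) = -212
-43155 + R(41) = -43155 - 212 = -43367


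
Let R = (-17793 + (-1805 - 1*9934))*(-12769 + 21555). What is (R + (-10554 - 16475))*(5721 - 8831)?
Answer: 807030012910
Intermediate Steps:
R = -259468152 (R = (-17793 + (-1805 - 9934))*8786 = (-17793 - 11739)*8786 = -29532*8786 = -259468152)
(R + (-10554 - 16475))*(5721 - 8831) = (-259468152 + (-10554 - 16475))*(5721 - 8831) = (-259468152 - 27029)*(-3110) = -259495181*(-3110) = 807030012910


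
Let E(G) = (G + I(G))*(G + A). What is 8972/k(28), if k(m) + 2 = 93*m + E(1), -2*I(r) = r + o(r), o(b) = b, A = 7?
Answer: 4486/1301 ≈ 3.4481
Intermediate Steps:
I(r) = -r (I(r) = -(r + r)/2 = -r)
E(G) = 0 (E(G) = (G - G)*(G + 7) = 0*(7 + G) = 0)
k(m) = -2 + 93*m (k(m) = -2 + (93*m + 0) = -2 + 93*m)
8972/k(28) = 8972/(-2 + 93*28) = 8972/(-2 + 2604) = 8972/2602 = 8972*(1/2602) = 4486/1301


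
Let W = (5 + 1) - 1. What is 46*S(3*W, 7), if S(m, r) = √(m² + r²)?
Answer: 46*√274 ≈ 761.44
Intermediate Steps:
W = 5 (W = 6 - 1 = 5)
46*S(3*W, 7) = 46*√((3*5)² + 7²) = 46*√(15² + 49) = 46*√(225 + 49) = 46*√274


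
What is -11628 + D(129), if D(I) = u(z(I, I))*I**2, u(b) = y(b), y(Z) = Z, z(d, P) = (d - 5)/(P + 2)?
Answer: 540216/131 ≈ 4123.8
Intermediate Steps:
z(d, P) = (-5 + d)/(2 + P)
u(b) = b
D(I) = I**2*(-5 + I)/(2 + I) (D(I) = ((-5 + I)/(2 + I))*I**2 = I**2*(-5 + I)/(2 + I))
-11628 + D(129) = -11628 + 129**2*(-5 + 129)/(2 + 129) = -11628 + 16641*124/131 = -11628 + 16641*(1/131)*124 = -11628 + 2063484/131 = 540216/131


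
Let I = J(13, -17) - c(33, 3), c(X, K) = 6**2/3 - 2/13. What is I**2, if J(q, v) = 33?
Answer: 75625/169 ≈ 447.49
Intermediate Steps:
c(X, K) = 154/13 (c(X, K) = 36*(1/3) - 2*1/13 = 12 - 2/13 = 154/13)
I = 275/13 (I = 33 - 1*154/13 = 33 - 154/13 = 275/13 ≈ 21.154)
I**2 = (275/13)**2 = 75625/169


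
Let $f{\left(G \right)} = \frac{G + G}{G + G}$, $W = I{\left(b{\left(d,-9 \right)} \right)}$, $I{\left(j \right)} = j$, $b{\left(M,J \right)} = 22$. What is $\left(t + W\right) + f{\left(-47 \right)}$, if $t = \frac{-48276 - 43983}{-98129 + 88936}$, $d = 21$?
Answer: $\frac{303698}{9193} \approx 33.036$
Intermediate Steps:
$t = \frac{92259}{9193}$ ($t = - \frac{92259}{-9193} = \left(-92259\right) \left(- \frac{1}{9193}\right) = \frac{92259}{9193} \approx 10.036$)
$W = 22$
$f{\left(G \right)} = 1$ ($f{\left(G \right)} = \frac{2 G}{2 G} = 2 G \frac{1}{2 G} = 1$)
$\left(t + W\right) + f{\left(-47 \right)} = \left(\frac{92259}{9193} + 22\right) + 1 = \frac{294505}{9193} + 1 = \frac{303698}{9193}$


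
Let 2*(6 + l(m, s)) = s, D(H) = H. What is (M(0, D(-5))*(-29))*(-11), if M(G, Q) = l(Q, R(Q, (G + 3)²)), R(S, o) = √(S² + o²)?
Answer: -1914 + 319*√106/2 ≈ -271.85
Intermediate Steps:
l(m, s) = -6 + s/2
M(G, Q) = -6 + √(Q² + (3 + G)⁴)/2 (M(G, Q) = -6 + √(Q² + ((G + 3)²)²)/2 = -6 + √(Q² + ((3 + G)²)²)/2 = -6 + √(Q² + (3 + G)⁴)/2)
(M(0, D(-5))*(-29))*(-11) = ((-6 + √((-5)² + (3 + 0)⁴)/2)*(-29))*(-11) = ((-6 + √(25 + 3⁴)/2)*(-29))*(-11) = ((-6 + √(25 + 81)/2)*(-29))*(-11) = ((-6 + √106/2)*(-29))*(-11) = (174 - 29*√106/2)*(-11) = -1914 + 319*√106/2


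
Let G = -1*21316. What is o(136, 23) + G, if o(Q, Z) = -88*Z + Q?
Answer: -23204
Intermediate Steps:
o(Q, Z) = Q - 88*Z
G = -21316
o(136, 23) + G = (136 - 88*23) - 21316 = (136 - 2024) - 21316 = -1888 - 21316 = -23204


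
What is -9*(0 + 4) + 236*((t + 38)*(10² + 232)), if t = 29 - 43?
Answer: 1880412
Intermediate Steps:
t = -14
-9*(0 + 4) + 236*((t + 38)*(10² + 232)) = -9*(0 + 4) + 236*((-14 + 38)*(10² + 232)) = -9*4 + 236*(24*(100 + 232)) = -36 + 236*(24*332) = -36 + 236*7968 = -36 + 1880448 = 1880412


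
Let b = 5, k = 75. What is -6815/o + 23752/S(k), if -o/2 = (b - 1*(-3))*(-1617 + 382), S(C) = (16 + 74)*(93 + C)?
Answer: 4578709/3734640 ≈ 1.2260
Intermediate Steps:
S(C) = 8370 + 90*C (S(C) = 90*(93 + C) = 8370 + 90*C)
o = 19760 (o = -2*(5 - 1*(-3))*(-1617 + 382) = -2*(5 + 3)*(-1235) = -16*(-1235) = -2*(-9880) = 19760)
-6815/o + 23752/S(k) = -6815/19760 + 23752/(8370 + 90*75) = -6815*1/19760 + 23752/(8370 + 6750) = -1363/3952 + 23752/15120 = -1363/3952 + 23752*(1/15120) = -1363/3952 + 2969/1890 = 4578709/3734640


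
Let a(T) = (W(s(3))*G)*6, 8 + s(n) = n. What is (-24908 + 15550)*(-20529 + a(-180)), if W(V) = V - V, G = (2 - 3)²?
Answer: 192110382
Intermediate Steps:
G = 1 (G = (-1)² = 1)
s(n) = -8 + n
W(V) = 0 (W(V) = V - V = 0)
a(T) = 0 (a(T) = (0*1)*6 = 0*6 = 0)
(-24908 + 15550)*(-20529 + a(-180)) = (-24908 + 15550)*(-20529 + 0) = -9358*(-20529) = 192110382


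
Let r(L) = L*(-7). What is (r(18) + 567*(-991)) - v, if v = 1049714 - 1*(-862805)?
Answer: -2474542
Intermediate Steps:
r(L) = -7*L
v = 1912519 (v = 1049714 + 862805 = 1912519)
(r(18) + 567*(-991)) - v = (-7*18 + 567*(-991)) - 1*1912519 = (-126 - 561897) - 1912519 = -562023 - 1912519 = -2474542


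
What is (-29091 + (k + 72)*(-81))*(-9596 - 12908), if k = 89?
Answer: 948138528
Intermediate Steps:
(-29091 + (k + 72)*(-81))*(-9596 - 12908) = (-29091 + (89 + 72)*(-81))*(-9596 - 12908) = (-29091 + 161*(-81))*(-22504) = (-29091 - 13041)*(-22504) = -42132*(-22504) = 948138528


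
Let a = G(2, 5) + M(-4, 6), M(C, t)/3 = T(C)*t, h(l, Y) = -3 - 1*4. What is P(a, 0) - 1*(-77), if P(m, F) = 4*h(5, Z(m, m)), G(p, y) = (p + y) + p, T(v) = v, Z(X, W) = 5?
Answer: 49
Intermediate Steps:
h(l, Y) = -7 (h(l, Y) = -3 - 4 = -7)
G(p, y) = y + 2*p
M(C, t) = 3*C*t (M(C, t) = 3*(C*t) = 3*C*t)
a = -63 (a = (5 + 2*2) + 3*(-4)*6 = (5 + 4) - 72 = 9 - 72 = -63)
P(m, F) = -28 (P(m, F) = 4*(-7) = -28)
P(a, 0) - 1*(-77) = -28 - 1*(-77) = -28 + 77 = 49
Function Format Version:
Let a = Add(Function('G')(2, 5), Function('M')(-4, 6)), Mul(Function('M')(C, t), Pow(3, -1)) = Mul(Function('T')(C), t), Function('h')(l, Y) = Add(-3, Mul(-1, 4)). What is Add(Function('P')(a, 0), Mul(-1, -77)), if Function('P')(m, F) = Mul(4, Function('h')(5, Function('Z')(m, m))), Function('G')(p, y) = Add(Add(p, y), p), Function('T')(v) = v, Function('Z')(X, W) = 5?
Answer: 49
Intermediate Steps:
Function('h')(l, Y) = -7 (Function('h')(l, Y) = Add(-3, -4) = -7)
Function('G')(p, y) = Add(y, Mul(2, p))
Function('M')(C, t) = Mul(3, C, t) (Function('M')(C, t) = Mul(3, Mul(C, t)) = Mul(3, C, t))
a = -63 (a = Add(Add(5, Mul(2, 2)), Mul(3, -4, 6)) = Add(Add(5, 4), -72) = Add(9, -72) = -63)
Function('P')(m, F) = -28 (Function('P')(m, F) = Mul(4, -7) = -28)
Add(Function('P')(a, 0), Mul(-1, -77)) = Add(-28, Mul(-1, -77)) = Add(-28, 77) = 49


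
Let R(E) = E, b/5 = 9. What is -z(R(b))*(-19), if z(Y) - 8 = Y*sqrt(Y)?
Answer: 152 + 2565*sqrt(5) ≈ 5887.5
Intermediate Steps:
b = 45 (b = 5*9 = 45)
z(Y) = 8 + Y**(3/2) (z(Y) = 8 + Y*sqrt(Y) = 8 + Y**(3/2))
-z(R(b))*(-19) = -(8 + 45**(3/2))*(-19) = -(8 + 135*sqrt(5))*(-19) = (-8 - 135*sqrt(5))*(-19) = 152 + 2565*sqrt(5)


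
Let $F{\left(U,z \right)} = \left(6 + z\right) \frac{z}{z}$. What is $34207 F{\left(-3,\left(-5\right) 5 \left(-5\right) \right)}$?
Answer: $4481117$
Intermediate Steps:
$F{\left(U,z \right)} = 6 + z$ ($F{\left(U,z \right)} = \left(6 + z\right) 1 = 6 + z$)
$34207 F{\left(-3,\left(-5\right) 5 \left(-5\right) \right)} = 34207 \left(6 + \left(-5\right) 5 \left(-5\right)\right) = 34207 \left(6 - -125\right) = 34207 \left(6 + 125\right) = 34207 \cdot 131 = 4481117$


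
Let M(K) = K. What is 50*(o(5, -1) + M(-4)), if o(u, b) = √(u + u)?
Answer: -200 + 50*√10 ≈ -41.886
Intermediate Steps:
o(u, b) = √2*√u (o(u, b) = √(2*u) = √2*√u)
50*(o(5, -1) + M(-4)) = 50*(√2*√5 - 4) = 50*(√10 - 4) = 50*(-4 + √10) = -200 + 50*√10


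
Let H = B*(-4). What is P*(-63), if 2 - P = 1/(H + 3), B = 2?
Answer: -693/5 ≈ -138.60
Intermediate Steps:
H = -8 (H = 2*(-4) = -8)
P = 11/5 (P = 2 - 1/(-8 + 3) = 2 - 1/(-5) = 2 - 1*(-⅕) = 2 + ⅕ = 11/5 ≈ 2.2000)
P*(-63) = (11/5)*(-63) = -693/5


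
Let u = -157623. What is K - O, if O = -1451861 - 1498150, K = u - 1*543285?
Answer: 2249103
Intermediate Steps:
K = -700908 (K = -157623 - 1*543285 = -157623 - 543285 = -700908)
O = -2950011
K - O = -700908 - 1*(-2950011) = -700908 + 2950011 = 2249103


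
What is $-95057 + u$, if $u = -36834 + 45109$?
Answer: $-86782$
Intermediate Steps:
$u = 8275$
$-95057 + u = -95057 + 8275 = -86782$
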